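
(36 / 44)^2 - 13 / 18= -115 / 2178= -0.05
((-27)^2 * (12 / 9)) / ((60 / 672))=54432 / 5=10886.40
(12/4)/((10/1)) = 3/10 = 0.30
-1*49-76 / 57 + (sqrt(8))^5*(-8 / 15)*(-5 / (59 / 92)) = -151 / 3 + 94208*sqrt(2) / 177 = 702.38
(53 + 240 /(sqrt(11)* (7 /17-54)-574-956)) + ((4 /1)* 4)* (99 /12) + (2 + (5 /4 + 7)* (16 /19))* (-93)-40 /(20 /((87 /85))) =-699851396563189 /1077836414935 + 3716880* sqrt(11) /667390969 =-649.29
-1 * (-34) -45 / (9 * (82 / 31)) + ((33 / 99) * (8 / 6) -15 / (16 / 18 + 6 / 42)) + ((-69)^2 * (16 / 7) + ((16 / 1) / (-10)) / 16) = 1830089323 / 167895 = 10900.20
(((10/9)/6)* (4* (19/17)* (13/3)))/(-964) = -1235/331857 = -0.00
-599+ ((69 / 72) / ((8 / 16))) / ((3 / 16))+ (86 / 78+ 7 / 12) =-274759 / 468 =-587.09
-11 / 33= -0.33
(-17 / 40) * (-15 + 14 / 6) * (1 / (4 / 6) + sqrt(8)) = 323 / 40 + 323 * sqrt(2) / 30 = 23.30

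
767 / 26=59 / 2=29.50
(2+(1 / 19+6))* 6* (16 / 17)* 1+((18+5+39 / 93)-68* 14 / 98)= 243994 / 4123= 59.18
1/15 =0.07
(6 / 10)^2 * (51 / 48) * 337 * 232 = 1495269 / 50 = 29905.38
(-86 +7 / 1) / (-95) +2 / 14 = 648 / 665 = 0.97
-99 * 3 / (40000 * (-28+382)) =-99 / 4720000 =-0.00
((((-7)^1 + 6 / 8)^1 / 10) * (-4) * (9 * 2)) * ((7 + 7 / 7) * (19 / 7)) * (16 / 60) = 260.57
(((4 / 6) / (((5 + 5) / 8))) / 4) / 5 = 2 / 75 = 0.03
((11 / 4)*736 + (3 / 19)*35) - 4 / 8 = 77103 / 38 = 2029.03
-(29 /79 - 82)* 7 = 571.43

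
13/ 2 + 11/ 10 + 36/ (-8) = 31/ 10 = 3.10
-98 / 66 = -1.48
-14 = -14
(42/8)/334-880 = -1175659/1336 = -879.98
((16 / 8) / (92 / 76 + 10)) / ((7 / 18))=0.46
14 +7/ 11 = 161/ 11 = 14.64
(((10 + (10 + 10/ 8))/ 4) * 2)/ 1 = 10.62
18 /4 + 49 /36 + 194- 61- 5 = 4819 /36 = 133.86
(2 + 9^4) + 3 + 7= 6573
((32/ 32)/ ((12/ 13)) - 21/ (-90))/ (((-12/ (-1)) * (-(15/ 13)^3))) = -173563/ 2430000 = -0.07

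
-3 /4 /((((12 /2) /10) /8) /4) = -40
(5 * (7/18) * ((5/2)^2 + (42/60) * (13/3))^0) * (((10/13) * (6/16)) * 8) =175/39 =4.49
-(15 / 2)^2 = -225 / 4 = -56.25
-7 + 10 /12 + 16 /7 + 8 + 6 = 425 /42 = 10.12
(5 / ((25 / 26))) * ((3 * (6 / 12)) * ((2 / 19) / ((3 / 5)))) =26 / 19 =1.37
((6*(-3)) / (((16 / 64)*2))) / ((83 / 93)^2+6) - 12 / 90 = -4788026 / 881745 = -5.43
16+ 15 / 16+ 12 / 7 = 2089 / 112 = 18.65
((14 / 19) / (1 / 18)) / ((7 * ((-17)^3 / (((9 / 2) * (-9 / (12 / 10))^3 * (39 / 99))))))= 1184625 / 4107268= 0.29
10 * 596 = 5960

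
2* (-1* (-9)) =18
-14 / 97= -0.14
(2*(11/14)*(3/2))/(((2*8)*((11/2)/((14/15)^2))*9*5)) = 7/13500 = 0.00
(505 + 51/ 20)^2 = 103042801/ 400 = 257607.00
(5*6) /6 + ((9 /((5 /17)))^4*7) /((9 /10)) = 852415951 /125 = 6819327.61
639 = 639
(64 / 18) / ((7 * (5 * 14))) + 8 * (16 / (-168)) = -1664 / 2205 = -0.75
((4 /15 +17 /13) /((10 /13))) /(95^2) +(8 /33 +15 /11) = 7973209 /4963750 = 1.61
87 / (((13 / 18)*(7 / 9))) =14094 / 91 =154.88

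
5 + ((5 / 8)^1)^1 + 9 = 117 / 8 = 14.62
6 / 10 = 3 / 5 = 0.60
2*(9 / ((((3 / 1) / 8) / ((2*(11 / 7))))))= 1056 / 7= 150.86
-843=-843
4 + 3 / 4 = 19 / 4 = 4.75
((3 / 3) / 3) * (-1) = -1 / 3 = -0.33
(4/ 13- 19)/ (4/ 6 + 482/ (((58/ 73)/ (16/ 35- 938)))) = 739935/ 22514544988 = 0.00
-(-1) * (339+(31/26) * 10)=4562/13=350.92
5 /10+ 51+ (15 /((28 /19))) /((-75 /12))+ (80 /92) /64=642519 /12880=49.89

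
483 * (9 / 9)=483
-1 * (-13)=13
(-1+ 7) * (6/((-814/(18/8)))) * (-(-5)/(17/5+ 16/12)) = -6075/57794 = -0.11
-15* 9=-135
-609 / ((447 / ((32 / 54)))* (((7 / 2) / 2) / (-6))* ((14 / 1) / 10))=18560 / 9387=1.98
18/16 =9/8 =1.12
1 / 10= 0.10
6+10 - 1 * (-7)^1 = 23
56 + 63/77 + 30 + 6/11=961/11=87.36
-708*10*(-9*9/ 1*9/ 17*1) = 5161320/ 17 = 303607.06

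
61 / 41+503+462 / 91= 271598 / 533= 509.56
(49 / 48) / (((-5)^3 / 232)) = -1421 / 750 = -1.89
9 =9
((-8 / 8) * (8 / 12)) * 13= -8.67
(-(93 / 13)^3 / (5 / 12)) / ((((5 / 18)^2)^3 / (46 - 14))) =-10505460656627712 / 171640625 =-61206143.11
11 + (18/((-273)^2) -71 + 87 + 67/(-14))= 22.21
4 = 4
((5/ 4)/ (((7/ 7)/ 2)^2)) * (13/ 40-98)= -3907/ 8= -488.38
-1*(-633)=633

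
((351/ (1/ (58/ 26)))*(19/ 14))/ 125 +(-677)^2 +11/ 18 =3609412634/ 7875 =458338.11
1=1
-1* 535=-535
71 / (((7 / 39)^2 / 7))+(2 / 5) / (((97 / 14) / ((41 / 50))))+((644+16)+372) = 1396985893 / 84875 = 16459.33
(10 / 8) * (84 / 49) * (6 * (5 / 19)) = 450 / 133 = 3.38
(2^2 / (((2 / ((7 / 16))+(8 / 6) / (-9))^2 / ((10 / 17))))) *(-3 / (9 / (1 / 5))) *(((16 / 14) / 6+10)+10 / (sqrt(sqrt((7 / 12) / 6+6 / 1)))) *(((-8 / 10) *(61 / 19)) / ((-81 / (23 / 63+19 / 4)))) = -8413303 / 634903335 -550403 *sqrt(3) *878^(3 / 4) / 18581504271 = -0.02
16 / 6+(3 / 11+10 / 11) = 127 / 33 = 3.85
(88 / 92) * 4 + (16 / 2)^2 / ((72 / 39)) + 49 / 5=16661 / 345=48.29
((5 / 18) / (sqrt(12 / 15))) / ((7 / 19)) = 95 * sqrt(5) / 252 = 0.84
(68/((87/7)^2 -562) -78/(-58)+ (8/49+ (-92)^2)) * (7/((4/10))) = 1201060455655/8107414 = 148143.47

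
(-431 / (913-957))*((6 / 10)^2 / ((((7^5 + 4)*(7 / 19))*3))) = 24567 / 129444700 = 0.00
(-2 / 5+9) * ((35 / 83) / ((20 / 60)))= 903 / 83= 10.88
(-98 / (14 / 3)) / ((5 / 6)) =-126 / 5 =-25.20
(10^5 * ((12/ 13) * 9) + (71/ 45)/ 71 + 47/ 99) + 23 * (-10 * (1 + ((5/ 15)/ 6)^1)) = 5344440923/ 6435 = 830526.95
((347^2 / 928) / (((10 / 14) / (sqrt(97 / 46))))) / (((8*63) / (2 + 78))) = 120409*sqrt(4462) / 192096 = 41.87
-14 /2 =-7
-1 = -1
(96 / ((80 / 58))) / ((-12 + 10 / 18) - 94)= -3132 / 4745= -0.66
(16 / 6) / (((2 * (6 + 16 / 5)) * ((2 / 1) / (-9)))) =-15 / 23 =-0.65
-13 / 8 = -1.62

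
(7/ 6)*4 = 14/ 3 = 4.67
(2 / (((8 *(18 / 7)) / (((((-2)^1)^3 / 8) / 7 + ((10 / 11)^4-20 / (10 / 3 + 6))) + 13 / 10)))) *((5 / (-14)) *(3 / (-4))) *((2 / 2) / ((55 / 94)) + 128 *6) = -6566617243 / 1082262720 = -6.07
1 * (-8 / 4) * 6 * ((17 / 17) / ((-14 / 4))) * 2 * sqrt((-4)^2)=192 / 7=27.43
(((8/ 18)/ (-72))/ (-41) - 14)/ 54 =-92987/ 358668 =-0.26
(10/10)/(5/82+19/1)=82/1563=0.05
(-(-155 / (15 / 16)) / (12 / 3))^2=15376 / 9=1708.44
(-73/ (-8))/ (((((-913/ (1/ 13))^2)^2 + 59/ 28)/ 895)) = 457345/ 1111333859447387694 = 0.00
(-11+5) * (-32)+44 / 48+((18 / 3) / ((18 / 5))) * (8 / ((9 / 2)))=21155 / 108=195.88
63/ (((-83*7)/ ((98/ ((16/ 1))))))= -441/ 664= -0.66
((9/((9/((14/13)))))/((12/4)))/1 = 14/39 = 0.36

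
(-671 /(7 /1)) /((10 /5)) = -671 /14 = -47.93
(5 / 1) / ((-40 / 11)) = -11 / 8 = -1.38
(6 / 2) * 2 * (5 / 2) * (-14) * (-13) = 2730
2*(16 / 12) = 8 / 3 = 2.67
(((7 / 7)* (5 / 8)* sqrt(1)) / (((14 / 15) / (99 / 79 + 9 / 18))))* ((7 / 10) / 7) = 4155 / 35392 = 0.12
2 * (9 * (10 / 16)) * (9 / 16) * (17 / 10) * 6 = 4131 / 64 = 64.55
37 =37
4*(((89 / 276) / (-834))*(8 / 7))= -356 / 201411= -0.00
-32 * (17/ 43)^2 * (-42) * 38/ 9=4919936/ 5547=886.95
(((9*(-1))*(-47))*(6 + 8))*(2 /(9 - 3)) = 1974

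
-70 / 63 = -10 / 9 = -1.11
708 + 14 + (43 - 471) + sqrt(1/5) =sqrt(5)/5 + 294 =294.45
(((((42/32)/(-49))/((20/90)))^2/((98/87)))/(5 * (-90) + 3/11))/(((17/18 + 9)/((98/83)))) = -2092959/614635753984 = -0.00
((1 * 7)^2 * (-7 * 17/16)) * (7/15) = -40817/240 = -170.07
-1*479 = -479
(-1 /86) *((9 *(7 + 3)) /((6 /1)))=-15 /86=-0.17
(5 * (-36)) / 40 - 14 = -37 / 2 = -18.50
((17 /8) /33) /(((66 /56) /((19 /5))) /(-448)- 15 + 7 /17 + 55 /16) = -8609888 /1491018309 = -0.01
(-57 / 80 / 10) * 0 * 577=0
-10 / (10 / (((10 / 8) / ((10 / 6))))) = -3 / 4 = -0.75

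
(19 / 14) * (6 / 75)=19 / 175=0.11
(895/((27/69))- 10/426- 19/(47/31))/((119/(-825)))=-18786643975/1191309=-15769.75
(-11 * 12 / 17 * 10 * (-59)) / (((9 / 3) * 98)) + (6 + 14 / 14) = 18811 / 833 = 22.58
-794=-794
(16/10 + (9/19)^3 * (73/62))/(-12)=-3668149/25515480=-0.14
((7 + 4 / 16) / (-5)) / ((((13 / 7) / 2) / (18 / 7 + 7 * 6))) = -348 / 5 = -69.60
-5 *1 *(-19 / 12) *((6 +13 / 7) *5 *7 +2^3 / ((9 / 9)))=26885 / 12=2240.42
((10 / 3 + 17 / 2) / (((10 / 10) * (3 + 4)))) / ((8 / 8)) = 71 / 42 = 1.69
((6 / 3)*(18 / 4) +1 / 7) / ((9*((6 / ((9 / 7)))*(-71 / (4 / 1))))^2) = 256 / 15561567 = 0.00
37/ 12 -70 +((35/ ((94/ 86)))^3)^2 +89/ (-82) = 1078032427.08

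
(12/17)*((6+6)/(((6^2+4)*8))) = 9/340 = 0.03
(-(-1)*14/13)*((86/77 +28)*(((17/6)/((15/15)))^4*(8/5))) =187254082/57915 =3233.26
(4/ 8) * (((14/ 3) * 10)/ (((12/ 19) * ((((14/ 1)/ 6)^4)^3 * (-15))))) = -373977/ 3954653486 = -0.00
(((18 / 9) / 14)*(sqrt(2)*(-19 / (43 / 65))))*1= -5.80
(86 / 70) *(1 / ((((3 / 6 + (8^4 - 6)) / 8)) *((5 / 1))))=688 / 1431675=0.00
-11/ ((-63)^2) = -11/ 3969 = -0.00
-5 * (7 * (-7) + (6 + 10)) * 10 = 1650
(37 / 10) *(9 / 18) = 37 / 20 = 1.85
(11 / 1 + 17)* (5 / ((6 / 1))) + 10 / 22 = 785 / 33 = 23.79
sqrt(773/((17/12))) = 2 * sqrt(39423)/17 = 23.36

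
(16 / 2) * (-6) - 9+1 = -56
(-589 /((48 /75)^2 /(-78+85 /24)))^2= 11464030035.35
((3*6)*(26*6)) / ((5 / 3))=1684.80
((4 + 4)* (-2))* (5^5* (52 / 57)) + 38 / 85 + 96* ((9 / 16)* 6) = -219428054 / 4845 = -45289.59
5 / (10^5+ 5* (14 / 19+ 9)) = 19 / 380185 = 0.00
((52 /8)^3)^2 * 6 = 14480427 /32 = 452513.34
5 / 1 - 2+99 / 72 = 35 / 8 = 4.38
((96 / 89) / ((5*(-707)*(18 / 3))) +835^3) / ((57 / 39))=2381125047835417 / 5977685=398335651.32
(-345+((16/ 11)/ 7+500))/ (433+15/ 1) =11951/ 34496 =0.35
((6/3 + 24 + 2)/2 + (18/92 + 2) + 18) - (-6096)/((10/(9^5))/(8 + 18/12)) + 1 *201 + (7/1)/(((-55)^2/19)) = 47584402482113/139150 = 341964804.04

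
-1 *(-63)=63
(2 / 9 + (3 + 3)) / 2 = 28 / 9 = 3.11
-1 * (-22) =22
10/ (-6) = -5/ 3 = -1.67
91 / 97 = 0.94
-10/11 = -0.91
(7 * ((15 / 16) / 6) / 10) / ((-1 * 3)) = -7 / 192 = -0.04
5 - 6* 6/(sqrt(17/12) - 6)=72* sqrt(51)/415 + 4667/415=12.48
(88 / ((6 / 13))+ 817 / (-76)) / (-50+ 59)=2159 / 108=19.99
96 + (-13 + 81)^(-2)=443905 / 4624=96.00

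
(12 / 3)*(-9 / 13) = -2.77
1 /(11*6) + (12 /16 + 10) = 1421 /132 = 10.77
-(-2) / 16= 1 / 8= 0.12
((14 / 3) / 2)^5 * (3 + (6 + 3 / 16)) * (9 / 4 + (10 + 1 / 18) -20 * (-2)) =1550731469 / 46656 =33237.56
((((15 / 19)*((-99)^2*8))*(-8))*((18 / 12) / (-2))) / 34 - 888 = 10035.72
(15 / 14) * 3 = 3.21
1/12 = 0.08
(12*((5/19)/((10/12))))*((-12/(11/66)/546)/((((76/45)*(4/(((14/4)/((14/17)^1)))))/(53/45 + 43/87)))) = -500769/952679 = -0.53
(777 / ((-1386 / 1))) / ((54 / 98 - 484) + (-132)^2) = -1813 / 54785742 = -0.00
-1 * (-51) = 51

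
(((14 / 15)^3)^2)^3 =426878854210636742656 / 1477891880035400390625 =0.29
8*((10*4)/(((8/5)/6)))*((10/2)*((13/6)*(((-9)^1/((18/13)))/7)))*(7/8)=-21125/2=-10562.50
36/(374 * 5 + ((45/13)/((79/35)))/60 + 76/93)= 13753584/714744253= 0.02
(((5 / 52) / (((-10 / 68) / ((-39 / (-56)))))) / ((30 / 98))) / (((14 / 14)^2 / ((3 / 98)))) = -0.05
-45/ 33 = -15/ 11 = -1.36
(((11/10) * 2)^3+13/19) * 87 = 2341518/2375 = 985.90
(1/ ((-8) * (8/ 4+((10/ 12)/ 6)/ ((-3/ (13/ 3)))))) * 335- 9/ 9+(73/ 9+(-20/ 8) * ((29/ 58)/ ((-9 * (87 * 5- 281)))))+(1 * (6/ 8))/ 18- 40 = -687055/ 12243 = -56.12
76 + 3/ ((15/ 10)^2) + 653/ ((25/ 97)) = 195823/ 75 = 2610.97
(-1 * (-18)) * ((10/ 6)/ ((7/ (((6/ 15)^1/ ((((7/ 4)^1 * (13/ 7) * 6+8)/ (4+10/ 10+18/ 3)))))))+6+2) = 5064/ 35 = 144.69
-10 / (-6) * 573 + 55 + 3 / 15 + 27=5186 / 5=1037.20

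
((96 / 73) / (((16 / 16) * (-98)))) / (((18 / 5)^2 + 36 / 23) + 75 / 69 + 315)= -13800 / 339997427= -0.00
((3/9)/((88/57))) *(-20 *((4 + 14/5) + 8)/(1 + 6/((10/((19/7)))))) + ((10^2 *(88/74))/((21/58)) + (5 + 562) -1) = 684203699/786324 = 870.13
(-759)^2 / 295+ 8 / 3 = 1730603 / 885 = 1955.48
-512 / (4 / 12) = -1536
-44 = -44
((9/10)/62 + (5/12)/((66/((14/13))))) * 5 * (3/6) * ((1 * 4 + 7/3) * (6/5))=80788/199485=0.40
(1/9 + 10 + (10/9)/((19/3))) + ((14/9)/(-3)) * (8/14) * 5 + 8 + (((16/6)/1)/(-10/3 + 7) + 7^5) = 94940836/5643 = 16824.53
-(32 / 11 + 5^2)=-307 / 11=-27.91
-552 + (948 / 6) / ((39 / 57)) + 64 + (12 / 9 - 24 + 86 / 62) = -336533 / 1209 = -278.36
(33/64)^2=1089/4096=0.27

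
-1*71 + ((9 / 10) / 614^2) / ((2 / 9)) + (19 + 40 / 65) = -5036665507 / 98018960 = -51.38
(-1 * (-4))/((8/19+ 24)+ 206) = 38/2189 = 0.02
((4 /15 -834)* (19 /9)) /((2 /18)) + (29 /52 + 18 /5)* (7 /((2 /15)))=-24371341 /1560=-15622.65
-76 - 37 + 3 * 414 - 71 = 1058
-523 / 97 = -5.39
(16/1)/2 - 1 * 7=1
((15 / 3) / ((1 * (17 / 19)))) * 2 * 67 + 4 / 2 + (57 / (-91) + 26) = 1200777 / 1547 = 776.20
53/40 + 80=3253/40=81.32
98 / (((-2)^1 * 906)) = -49 / 906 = -0.05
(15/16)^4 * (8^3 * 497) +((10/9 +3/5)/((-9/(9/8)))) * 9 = 125801893/640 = 196565.46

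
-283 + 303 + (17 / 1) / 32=657 / 32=20.53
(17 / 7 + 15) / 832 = 0.02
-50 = -50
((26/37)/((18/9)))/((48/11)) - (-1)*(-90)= -159697/1776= -89.92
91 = 91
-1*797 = -797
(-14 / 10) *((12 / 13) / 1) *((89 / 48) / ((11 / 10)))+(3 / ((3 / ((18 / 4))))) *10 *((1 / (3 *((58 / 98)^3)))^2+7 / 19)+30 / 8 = 134.50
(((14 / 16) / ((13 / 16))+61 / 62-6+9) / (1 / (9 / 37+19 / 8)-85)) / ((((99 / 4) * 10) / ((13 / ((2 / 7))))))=-142765 / 12984642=-0.01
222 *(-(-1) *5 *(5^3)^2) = 17343750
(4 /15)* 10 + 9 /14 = 139 /42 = 3.31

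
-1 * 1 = -1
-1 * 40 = -40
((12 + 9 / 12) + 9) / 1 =87 / 4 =21.75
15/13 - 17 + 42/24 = -733/52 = -14.10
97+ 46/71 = 6933/71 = 97.65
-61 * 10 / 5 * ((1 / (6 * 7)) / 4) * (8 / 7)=-122 / 147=-0.83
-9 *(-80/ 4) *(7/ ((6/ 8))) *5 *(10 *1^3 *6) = 504000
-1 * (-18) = 18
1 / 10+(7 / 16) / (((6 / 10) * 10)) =83 / 480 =0.17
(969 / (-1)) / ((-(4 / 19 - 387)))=-18411 / 7349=-2.51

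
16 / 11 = 1.45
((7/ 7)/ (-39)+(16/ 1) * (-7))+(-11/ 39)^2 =-170270/ 1521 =-111.95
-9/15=-3/5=-0.60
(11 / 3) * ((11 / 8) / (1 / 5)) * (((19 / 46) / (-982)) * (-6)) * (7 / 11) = 7315 / 180688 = 0.04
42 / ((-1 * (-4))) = 21 / 2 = 10.50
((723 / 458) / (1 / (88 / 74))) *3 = 47718 / 8473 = 5.63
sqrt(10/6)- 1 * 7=-7+ sqrt(15)/3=-5.71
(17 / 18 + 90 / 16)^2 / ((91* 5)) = 223729 / 2358720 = 0.09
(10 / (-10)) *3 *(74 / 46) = -111 / 23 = -4.83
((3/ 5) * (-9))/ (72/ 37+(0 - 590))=999/ 108790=0.01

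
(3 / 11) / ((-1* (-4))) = 3 / 44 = 0.07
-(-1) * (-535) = -535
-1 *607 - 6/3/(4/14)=-614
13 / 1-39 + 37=11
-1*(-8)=8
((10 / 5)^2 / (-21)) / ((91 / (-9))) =12 / 637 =0.02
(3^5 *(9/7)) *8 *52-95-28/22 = 10000299/77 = 129874.01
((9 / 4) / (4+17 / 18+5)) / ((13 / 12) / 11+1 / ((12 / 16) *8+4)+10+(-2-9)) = -26730 / 94691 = -0.28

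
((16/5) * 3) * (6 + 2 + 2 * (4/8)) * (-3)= -1296/5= -259.20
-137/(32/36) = -154.12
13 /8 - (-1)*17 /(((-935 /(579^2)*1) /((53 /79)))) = -4087.62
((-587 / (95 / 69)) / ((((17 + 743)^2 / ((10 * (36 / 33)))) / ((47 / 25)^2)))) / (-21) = 89471127 / 66017875000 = 0.00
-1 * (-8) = 8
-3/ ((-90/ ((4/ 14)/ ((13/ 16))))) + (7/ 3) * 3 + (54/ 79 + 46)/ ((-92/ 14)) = -228913/ 2480205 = -0.09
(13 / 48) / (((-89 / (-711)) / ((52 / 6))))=13351 / 712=18.75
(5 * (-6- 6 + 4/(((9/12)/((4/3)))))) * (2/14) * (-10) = 2200/63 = 34.92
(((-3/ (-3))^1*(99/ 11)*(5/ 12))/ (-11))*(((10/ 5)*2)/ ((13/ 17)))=-255/ 143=-1.78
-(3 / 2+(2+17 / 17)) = -9 / 2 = -4.50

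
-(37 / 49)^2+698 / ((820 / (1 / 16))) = -8142691 / 15750560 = -0.52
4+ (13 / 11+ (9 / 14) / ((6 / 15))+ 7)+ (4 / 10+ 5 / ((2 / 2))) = 29551 / 1540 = 19.19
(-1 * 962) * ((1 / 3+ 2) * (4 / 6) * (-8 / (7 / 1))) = 15392 / 9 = 1710.22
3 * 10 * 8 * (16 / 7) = 3840 / 7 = 548.57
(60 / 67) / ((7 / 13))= 780 / 469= 1.66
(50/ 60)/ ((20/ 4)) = 1/ 6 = 0.17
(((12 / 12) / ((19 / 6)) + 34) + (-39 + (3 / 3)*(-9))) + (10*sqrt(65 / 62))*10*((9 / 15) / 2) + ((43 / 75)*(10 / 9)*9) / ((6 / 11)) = 27.54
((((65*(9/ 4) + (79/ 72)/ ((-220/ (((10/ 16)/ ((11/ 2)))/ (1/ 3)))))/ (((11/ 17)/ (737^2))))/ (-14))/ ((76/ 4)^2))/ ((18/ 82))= -21261299437073/ 192132864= -110659.36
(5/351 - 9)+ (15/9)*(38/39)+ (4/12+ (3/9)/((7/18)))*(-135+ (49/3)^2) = 13606/91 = 149.52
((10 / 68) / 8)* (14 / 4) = 35 / 544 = 0.06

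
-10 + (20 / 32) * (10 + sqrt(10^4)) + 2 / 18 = 58.86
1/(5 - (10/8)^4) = 256/655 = 0.39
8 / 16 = 1 / 2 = 0.50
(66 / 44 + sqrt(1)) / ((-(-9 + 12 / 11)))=0.32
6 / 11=0.55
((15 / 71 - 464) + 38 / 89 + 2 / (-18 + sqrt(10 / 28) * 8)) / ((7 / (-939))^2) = -1360887990522498 / 163175537 - 1763442 * sqrt(70) / 25823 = -8340595.94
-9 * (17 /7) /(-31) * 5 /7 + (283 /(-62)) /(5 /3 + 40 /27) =-244359 /258230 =-0.95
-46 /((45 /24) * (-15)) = 1.64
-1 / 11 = -0.09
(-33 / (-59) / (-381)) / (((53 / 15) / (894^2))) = -131873940 / 397129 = -332.07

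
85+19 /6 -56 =193 /6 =32.17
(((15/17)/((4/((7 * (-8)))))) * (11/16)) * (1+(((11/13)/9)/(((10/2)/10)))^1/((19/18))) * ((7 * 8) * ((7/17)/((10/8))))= -13175316/71383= -184.57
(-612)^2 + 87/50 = 18727287/50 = 374545.74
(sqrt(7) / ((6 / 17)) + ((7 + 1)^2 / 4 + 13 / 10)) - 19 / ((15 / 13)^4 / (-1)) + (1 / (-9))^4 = 17 * sqrt(7) / 6 + 229793633 / 8201250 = 35.52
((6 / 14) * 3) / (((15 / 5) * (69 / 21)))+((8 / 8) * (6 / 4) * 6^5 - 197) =263744 / 23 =11467.13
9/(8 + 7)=3/5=0.60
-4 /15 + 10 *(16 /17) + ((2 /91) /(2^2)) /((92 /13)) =3003871 /328440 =9.15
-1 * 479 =-479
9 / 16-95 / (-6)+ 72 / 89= 73499 / 4272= 17.20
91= 91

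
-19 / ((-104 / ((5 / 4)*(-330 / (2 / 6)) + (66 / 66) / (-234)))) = -687743 / 3042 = -226.08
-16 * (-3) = 48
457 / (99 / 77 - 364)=-3199 / 2539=-1.26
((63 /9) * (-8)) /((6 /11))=-308 /3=-102.67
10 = 10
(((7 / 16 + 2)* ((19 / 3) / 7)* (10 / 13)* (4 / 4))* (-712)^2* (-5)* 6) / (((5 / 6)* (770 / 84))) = -260062272 / 77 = -3377432.10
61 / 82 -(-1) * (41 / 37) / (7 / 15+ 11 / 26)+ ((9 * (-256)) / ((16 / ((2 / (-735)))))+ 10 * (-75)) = -192837445937 / 257935510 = -747.62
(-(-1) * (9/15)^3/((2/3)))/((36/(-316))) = -2.84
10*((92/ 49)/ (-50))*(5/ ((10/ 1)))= -46/ 245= -0.19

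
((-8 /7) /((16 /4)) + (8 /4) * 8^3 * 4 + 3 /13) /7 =372731 /637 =585.14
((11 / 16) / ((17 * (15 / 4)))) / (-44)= -1 / 4080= -0.00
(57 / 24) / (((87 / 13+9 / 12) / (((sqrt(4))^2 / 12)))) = 247 / 2322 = 0.11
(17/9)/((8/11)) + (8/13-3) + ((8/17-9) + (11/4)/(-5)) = -705443/79560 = -8.87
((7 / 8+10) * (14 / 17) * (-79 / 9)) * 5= -80185 / 204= -393.06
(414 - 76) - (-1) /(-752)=338.00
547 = 547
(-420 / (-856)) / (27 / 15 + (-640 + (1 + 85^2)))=525 / 7048946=0.00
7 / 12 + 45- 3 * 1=511 / 12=42.58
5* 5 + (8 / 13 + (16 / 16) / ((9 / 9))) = 346 / 13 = 26.62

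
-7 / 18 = -0.39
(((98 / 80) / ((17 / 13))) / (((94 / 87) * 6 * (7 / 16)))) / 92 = 2639 / 735080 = 0.00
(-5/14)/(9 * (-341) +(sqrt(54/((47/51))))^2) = 235/1980846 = 0.00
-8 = -8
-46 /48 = -23 /24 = -0.96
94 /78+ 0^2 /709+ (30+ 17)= 1880 /39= 48.21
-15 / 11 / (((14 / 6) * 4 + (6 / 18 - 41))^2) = -135 / 97196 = -0.00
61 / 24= 2.54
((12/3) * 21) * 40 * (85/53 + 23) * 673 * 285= 840382099200/53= 15856266022.64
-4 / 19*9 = -36 / 19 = -1.89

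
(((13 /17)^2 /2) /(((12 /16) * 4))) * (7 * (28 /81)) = 16562 /70227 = 0.24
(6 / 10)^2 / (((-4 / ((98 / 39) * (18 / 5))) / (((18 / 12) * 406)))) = -805707 / 1625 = -495.82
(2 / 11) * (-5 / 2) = -5 / 11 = -0.45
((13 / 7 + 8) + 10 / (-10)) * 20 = 177.14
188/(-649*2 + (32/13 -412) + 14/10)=-12220/110899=-0.11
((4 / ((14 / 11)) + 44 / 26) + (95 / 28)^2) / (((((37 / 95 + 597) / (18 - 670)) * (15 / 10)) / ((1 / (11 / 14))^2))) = -19.27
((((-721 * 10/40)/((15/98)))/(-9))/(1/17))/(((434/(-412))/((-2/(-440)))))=-8837297/920700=-9.60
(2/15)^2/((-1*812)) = -1/45675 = -0.00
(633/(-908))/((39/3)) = -633/11804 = -0.05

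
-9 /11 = -0.82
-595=-595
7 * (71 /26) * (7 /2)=3479 /52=66.90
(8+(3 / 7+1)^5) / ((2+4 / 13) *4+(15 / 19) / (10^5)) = 386070880000 / 255466618491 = 1.51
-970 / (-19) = 970 / 19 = 51.05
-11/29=-0.38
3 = 3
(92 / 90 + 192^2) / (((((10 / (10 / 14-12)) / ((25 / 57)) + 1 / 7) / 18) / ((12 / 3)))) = -7339088624 / 5191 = -1413810.18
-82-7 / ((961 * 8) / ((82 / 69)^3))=-25887648665 / 315697149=-82.00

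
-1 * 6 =-6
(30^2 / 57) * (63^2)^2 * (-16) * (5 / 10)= -37807106400 / 19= -1989847705.26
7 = 7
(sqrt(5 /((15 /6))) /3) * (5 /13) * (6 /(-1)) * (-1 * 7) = 70 * sqrt(2) /13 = 7.61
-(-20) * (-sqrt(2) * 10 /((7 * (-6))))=100 * sqrt(2) /21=6.73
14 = 14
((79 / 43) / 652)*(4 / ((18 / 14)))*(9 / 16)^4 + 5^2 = 11483948737 / 459341824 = 25.00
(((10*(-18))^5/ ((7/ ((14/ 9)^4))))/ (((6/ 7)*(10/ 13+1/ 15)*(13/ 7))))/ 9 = -2151296000000/ 163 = -13198134969.33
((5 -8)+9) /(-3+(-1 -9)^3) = -6 /1003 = -0.01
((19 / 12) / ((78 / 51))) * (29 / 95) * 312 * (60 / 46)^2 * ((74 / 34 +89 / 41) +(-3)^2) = 48561660 / 21689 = 2239.00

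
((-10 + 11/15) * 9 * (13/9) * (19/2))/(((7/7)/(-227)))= 7793591/30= 259786.37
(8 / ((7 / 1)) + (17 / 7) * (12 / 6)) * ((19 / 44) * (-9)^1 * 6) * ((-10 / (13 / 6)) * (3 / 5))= 55404 / 143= 387.44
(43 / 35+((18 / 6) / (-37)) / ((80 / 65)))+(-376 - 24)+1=-8243189 / 20720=-397.84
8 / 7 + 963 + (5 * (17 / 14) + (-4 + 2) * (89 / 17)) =228419 / 238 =959.74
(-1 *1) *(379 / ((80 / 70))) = -331.62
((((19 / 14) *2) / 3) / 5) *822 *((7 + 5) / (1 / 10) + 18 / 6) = 640338 / 35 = 18295.37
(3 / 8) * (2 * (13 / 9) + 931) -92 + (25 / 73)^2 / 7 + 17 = 246401315 / 895272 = 275.23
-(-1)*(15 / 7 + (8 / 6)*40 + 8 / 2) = 1249 / 21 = 59.48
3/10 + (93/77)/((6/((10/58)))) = 3737/11165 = 0.33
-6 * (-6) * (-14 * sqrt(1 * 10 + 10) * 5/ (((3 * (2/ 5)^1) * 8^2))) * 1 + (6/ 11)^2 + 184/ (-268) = -525 * sqrt(5)/ 8 - 3154/ 8107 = -147.13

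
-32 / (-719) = 32 / 719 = 0.04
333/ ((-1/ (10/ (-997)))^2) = 33300/ 994009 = 0.03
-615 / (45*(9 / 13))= -533 / 27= -19.74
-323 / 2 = -161.50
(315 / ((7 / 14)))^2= 396900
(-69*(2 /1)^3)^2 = 304704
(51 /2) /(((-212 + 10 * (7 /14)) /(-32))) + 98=7034 /69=101.94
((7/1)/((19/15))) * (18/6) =315/19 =16.58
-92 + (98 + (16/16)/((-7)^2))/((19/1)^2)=-1622585/17689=-91.73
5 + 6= 11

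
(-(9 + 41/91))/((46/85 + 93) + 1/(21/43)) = -109650/1109069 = -0.10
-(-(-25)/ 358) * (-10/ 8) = 125/ 1432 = 0.09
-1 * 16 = -16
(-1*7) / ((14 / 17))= -17 / 2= -8.50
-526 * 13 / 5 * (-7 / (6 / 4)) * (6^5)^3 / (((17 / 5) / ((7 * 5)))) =525137071006679040 / 17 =30890415941569355.29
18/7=2.57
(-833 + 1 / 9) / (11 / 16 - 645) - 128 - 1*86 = -19735198 / 92781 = -212.71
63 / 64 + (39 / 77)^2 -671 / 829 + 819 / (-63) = -3953660229 / 314569024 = -12.57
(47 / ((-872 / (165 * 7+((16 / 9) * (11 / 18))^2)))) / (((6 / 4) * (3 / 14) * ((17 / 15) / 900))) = -623923742750 / 4052511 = -153959.79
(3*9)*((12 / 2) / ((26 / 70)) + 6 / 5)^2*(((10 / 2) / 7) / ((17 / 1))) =34354368 / 100555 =341.65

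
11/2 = 5.50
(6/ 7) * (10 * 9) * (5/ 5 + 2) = 1620/ 7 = 231.43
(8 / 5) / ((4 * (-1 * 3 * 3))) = -2 / 45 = -0.04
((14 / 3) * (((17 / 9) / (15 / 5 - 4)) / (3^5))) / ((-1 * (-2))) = -119 / 6561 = -0.02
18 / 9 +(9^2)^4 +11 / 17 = 731794302 / 17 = 43046723.65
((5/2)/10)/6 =1/24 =0.04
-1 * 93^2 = -8649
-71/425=-0.17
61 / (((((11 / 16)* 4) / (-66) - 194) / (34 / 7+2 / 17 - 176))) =29795328 / 554183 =53.76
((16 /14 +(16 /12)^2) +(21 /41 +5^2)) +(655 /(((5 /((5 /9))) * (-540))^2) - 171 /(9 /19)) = -332.57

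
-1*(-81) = 81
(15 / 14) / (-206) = -0.01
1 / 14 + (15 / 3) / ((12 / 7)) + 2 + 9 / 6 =545 / 84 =6.49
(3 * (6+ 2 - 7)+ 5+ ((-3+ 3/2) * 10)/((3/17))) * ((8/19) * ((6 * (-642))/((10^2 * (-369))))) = -65912/19475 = -3.38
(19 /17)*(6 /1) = 114 /17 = 6.71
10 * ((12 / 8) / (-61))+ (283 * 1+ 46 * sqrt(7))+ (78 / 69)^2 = 46 * sqrt(7)+ 9165428 / 32269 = 405.74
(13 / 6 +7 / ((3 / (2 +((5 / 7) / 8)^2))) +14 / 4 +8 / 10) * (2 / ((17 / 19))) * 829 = 1180395691 / 57120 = 20665.19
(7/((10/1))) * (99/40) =693/400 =1.73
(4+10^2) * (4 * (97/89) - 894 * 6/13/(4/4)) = -3778816/89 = -42458.61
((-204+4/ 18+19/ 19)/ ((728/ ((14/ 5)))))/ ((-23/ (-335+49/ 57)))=-3475895/ 306774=-11.33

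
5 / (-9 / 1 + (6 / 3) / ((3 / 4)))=-15 / 19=-0.79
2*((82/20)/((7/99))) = 4059/35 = 115.97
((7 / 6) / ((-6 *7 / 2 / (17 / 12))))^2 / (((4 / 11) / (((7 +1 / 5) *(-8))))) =-3179 / 3240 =-0.98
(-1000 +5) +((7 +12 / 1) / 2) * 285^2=1541285 / 2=770642.50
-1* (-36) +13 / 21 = 769 / 21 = 36.62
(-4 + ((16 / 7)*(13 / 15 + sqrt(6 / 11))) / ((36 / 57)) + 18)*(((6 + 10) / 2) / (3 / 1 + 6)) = 608*sqrt(66) / 2079 + 43184 / 2835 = 17.61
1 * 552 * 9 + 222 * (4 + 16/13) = 79680/13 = 6129.23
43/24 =1.79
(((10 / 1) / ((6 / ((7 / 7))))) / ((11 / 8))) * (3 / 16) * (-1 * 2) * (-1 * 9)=45 / 11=4.09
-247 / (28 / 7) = -247 / 4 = -61.75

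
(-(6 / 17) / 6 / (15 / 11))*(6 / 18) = -11 / 765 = -0.01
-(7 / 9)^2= -49 / 81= -0.60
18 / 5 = 3.60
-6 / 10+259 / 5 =256 / 5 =51.20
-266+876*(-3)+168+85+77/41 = -108204/41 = -2639.12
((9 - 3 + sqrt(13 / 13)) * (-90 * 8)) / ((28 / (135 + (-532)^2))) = -50968620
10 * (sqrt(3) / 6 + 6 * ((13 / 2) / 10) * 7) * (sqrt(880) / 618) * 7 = 92.70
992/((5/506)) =501952/5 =100390.40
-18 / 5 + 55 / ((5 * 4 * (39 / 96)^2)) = 11038 / 845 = 13.06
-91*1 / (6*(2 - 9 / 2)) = 91 / 15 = 6.07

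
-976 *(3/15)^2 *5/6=-488/15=-32.53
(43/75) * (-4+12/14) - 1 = -1471/525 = -2.80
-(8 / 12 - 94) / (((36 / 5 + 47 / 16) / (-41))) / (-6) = 459200 / 7299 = 62.91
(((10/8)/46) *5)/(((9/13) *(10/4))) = 65/828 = 0.08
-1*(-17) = 17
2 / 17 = 0.12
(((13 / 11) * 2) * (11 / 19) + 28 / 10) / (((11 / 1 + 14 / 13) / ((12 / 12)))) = 5148 / 14915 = 0.35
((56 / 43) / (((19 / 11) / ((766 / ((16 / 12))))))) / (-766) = -462 / 817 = -0.57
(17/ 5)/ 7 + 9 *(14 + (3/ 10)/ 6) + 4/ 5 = 17883/ 140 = 127.74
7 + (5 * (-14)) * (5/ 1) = -343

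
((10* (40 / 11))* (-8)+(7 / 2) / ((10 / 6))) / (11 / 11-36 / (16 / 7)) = 63538 / 3245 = 19.58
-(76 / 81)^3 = -438976 / 531441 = -0.83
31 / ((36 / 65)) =2015 / 36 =55.97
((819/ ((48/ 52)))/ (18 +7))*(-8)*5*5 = -7098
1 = 1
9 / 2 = 4.50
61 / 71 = 0.86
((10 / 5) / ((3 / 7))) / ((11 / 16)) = 224 / 33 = 6.79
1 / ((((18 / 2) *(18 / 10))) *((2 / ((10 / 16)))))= 25 / 1296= 0.02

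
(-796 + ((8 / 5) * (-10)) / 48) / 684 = -2389 / 2052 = -1.16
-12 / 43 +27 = 26.72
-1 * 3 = -3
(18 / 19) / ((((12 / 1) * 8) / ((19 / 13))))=3 / 208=0.01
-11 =-11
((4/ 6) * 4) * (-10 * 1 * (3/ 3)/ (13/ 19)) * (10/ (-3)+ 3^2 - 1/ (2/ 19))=17480/ 117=149.40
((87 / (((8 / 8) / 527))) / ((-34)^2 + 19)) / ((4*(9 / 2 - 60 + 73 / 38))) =-871131 / 4784600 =-0.18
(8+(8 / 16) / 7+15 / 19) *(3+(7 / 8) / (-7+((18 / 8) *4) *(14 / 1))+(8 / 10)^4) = 684569437 / 22610000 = 30.28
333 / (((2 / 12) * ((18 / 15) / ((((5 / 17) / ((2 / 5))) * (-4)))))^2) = 72015.57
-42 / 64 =-21 / 32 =-0.66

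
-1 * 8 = -8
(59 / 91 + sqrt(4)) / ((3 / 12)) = 964 / 91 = 10.59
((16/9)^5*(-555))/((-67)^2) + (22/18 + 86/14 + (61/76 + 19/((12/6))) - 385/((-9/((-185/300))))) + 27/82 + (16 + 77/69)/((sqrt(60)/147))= -5096658947146/481810650111 + 57869*sqrt(15)/690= 314.24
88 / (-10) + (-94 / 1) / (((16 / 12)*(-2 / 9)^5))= 41626729 / 320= 130083.53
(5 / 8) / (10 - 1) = 5 / 72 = 0.07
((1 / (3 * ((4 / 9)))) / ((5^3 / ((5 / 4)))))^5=243 / 10240000000000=0.00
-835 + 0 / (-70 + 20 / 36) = -835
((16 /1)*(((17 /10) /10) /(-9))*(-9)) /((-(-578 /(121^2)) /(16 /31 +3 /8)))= 190333 /3100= 61.40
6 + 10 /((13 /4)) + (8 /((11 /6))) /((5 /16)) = 16474 /715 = 23.04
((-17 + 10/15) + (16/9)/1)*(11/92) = -1441/828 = -1.74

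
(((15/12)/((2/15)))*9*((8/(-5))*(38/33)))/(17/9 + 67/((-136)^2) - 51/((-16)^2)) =-1138613760/12402379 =-91.81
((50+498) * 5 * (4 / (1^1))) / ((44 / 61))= 15194.55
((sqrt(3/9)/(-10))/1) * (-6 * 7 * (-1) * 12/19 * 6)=-504 * sqrt(3)/95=-9.19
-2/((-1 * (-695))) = -2/695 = -0.00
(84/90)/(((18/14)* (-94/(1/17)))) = -49/107865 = -0.00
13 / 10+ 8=93 / 10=9.30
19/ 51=0.37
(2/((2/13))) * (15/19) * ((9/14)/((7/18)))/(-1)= -15795/931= -16.97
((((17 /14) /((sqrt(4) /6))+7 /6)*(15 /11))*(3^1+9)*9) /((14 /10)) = 272700 /539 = 505.94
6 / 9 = 2 / 3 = 0.67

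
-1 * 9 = -9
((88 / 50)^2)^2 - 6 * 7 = -32.40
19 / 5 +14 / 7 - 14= -41 / 5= -8.20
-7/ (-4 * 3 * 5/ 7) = 49/ 60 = 0.82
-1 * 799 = -799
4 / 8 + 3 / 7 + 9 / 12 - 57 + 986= 26059 / 28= 930.68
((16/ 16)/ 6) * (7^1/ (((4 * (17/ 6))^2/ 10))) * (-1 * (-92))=2415/ 289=8.36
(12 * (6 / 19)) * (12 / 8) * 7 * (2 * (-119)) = -179928 / 19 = -9469.89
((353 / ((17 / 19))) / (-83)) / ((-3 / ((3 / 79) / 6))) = 6707 / 668814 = 0.01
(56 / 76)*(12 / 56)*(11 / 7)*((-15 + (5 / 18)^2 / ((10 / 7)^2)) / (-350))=0.01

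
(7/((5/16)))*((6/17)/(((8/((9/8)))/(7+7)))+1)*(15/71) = 9681/1207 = 8.02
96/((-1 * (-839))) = 96/839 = 0.11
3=3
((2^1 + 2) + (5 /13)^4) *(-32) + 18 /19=-69326254 /542659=-127.75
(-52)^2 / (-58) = -1352 / 29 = -46.62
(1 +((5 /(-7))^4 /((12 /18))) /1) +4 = 25885 /4802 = 5.39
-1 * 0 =0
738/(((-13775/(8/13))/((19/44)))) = -0.01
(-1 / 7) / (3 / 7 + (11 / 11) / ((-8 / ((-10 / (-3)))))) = -12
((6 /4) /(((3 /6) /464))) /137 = 1392 /137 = 10.16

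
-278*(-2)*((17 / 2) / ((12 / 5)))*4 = 23630 / 3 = 7876.67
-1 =-1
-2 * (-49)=98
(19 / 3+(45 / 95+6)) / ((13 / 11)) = 8030 / 741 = 10.84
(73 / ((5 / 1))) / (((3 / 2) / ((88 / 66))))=584 / 45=12.98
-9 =-9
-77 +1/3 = -230/3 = -76.67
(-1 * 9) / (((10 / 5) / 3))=-27 / 2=-13.50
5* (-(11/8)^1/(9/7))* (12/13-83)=410795/936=438.88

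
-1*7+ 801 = 794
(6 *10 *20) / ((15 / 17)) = 1360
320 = 320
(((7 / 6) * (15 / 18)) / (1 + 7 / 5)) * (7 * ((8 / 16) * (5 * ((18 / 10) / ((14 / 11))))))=1925 / 192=10.03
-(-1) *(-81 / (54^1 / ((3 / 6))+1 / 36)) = -2916 / 3889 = -0.75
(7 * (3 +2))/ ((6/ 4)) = 70/ 3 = 23.33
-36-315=-351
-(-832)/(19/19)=832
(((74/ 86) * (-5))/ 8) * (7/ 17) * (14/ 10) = -0.31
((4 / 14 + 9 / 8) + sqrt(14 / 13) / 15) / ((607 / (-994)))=-5609 / 2428-994 * sqrt(182) / 118365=-2.42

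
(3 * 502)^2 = 2268036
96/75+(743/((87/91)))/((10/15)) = 1692181/1450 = 1167.02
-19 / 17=-1.12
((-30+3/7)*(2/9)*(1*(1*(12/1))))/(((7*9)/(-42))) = 368/7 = 52.57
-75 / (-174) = 25 / 58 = 0.43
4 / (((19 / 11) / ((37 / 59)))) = 1628 / 1121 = 1.45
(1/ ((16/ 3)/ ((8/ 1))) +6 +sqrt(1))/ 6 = 17/ 12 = 1.42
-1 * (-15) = 15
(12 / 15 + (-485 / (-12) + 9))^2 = 9078169 / 3600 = 2521.71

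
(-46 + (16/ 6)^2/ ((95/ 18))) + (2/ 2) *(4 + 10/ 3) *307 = 628904/ 285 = 2206.68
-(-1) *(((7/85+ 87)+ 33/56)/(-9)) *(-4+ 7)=-417317/14280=-29.22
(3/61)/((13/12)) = 36/793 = 0.05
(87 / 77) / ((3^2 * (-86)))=-0.00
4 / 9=0.44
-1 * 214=-214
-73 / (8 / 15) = -1095 / 8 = -136.88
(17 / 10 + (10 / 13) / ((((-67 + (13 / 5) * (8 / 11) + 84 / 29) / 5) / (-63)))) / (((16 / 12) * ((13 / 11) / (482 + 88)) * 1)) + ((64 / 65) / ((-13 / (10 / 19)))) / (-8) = 2579365354207 / 1274497276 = 2023.83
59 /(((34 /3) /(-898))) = -79473 /17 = -4674.88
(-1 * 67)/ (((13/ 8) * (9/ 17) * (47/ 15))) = -45560/ 1833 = -24.86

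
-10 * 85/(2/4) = -1700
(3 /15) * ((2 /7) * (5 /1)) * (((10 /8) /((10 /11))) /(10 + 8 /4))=11 /336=0.03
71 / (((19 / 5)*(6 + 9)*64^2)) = 71 / 233472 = 0.00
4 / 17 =0.24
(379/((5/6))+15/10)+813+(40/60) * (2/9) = 342751/270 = 1269.45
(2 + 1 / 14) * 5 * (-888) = -64380 / 7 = -9197.14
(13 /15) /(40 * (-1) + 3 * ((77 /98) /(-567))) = -11466 /529255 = -0.02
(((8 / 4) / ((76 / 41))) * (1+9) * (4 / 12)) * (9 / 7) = 615 / 133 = 4.62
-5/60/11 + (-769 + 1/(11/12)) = -767.92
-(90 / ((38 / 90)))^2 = -16402500 / 361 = -45436.29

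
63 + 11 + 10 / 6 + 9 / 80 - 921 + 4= -201893 / 240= -841.22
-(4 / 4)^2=-1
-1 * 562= -562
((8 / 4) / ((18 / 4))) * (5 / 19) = 20 / 171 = 0.12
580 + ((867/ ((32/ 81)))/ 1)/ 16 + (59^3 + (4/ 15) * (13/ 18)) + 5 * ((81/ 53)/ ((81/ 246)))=755090159561/ 3663360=206119.56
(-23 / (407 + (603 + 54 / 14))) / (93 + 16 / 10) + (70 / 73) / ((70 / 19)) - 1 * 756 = -185195826654 / 245052313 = -755.74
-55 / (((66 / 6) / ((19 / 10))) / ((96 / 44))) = -228 / 11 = -20.73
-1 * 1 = -1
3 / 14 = 0.21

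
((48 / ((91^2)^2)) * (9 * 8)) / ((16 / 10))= 2160 / 68574961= 0.00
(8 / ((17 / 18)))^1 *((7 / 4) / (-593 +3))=-126 / 5015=-0.03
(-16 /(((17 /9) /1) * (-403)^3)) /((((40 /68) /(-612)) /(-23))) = 1013472 /327254135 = 0.00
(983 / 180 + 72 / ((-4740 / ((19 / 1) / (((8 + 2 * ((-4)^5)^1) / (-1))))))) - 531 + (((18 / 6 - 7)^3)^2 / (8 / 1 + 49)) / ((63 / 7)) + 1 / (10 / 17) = -8885067163 / 17223975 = -515.85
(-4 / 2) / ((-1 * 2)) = 1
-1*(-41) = 41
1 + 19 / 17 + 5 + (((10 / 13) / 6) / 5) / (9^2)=382256 / 53703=7.12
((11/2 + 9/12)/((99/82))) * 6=1025/33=31.06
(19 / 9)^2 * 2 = 722 / 81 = 8.91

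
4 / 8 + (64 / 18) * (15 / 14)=4.31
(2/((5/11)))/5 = 22/25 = 0.88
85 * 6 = 510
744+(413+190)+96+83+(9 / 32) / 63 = 1526.00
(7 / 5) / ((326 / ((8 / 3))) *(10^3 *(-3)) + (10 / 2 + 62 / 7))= -0.00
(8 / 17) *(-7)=-56 / 17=-3.29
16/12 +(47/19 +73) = 4378/57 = 76.81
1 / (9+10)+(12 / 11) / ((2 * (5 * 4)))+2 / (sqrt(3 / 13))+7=2 * sqrt(39) / 3+14797 / 2090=11.24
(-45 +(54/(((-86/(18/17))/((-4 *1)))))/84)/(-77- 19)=76701/163744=0.47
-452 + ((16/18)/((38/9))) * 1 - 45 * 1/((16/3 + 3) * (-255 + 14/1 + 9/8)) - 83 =-5131089/9595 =-534.77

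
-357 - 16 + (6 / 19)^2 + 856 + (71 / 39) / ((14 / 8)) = 47713451 / 98553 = 484.14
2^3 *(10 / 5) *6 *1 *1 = 96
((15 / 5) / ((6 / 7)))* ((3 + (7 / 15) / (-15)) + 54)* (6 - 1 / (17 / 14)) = 232232 / 225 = 1032.14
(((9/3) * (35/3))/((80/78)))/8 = 273/64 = 4.27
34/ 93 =0.37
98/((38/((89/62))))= 4361/1178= 3.70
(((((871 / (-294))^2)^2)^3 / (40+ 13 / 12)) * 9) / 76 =190641681573470793705176441607975841 / 144678741052739470858290335993856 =1317.69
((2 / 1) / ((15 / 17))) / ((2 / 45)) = 51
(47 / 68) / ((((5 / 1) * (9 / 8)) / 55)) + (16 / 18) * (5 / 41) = 4786 / 697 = 6.87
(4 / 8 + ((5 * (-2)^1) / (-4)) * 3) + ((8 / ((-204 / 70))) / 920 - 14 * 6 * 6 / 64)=1145 / 9384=0.12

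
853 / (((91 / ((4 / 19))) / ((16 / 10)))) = 27296 / 8645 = 3.16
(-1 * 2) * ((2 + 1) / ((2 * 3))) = -1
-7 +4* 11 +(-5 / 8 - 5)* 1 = 251 / 8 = 31.38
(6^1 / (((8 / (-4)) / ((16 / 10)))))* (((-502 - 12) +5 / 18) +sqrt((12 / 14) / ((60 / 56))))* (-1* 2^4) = -591808 / 15 +768* sqrt(5) / 25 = -39385.17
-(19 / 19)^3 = -1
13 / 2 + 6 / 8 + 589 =2385 / 4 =596.25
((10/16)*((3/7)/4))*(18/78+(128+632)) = 148245/2912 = 50.91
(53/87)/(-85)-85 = -628628/7395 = -85.01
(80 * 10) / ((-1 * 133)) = -800 / 133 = -6.02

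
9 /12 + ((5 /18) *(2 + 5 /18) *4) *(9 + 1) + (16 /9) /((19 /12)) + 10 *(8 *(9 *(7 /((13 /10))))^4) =77580187111883569 /175821516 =441243989.23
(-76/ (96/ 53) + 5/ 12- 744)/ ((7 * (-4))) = 18853/ 672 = 28.06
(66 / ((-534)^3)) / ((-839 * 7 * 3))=11 / 447150557196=0.00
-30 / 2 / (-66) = 5 / 22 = 0.23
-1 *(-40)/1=40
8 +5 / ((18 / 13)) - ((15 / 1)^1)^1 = -61 / 18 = -3.39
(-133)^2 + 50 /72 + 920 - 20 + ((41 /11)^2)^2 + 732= 10285728817 /527076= 19514.70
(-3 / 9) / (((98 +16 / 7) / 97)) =-679 / 2106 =-0.32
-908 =-908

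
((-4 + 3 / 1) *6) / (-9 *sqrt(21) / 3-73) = 219 / 2570-9 *sqrt(21) / 2570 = 0.07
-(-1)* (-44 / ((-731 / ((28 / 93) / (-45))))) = -1232 / 3059235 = -0.00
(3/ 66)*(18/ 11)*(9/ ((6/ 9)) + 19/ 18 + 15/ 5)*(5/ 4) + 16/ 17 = 10587/ 4114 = 2.57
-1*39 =-39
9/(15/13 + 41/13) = 117/56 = 2.09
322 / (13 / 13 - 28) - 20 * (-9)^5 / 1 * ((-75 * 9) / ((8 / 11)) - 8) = -59699425379 / 54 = -1105544914.43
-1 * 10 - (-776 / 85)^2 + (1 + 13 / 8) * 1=-5243683 / 57800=-90.72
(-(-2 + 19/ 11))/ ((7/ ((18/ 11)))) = 54/ 847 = 0.06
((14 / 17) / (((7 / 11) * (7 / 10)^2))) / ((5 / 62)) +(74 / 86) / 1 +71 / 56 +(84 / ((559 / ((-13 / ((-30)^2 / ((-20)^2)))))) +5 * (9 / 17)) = 31511777 / 859656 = 36.66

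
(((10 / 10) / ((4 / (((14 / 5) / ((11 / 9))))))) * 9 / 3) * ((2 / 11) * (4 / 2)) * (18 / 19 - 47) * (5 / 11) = -330750 / 25289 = -13.08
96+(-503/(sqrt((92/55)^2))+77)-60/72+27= -28025/276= -101.54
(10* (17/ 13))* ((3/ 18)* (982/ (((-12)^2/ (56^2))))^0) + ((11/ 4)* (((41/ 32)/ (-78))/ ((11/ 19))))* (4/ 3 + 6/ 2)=55153/ 29952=1.84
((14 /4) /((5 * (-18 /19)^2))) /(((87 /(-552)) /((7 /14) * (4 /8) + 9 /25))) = -3545381 /1174500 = -3.02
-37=-37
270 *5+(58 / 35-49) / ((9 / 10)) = 1297.40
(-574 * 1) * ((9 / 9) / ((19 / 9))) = -5166 / 19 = -271.89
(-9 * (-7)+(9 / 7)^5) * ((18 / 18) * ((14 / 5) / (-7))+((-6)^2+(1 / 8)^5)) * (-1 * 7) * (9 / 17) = -5868294357609 / 668745728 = -8775.08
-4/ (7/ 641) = -2564/ 7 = -366.29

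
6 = 6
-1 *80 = -80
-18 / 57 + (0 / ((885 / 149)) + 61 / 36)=943 / 684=1.38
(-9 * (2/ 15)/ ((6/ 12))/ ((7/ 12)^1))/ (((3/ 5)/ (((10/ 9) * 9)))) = -68.57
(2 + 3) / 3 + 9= 10.67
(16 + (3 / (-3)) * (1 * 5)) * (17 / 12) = 15.58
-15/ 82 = -0.18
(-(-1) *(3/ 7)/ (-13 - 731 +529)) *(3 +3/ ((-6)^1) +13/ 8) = -99/ 12040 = -0.01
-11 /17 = -0.65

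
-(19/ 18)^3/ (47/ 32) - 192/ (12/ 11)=-6057724/ 34263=-176.80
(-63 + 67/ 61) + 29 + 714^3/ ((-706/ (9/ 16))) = -24981945741/ 86132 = -290042.56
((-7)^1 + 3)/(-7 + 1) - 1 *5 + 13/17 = -182/51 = -3.57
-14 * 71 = -994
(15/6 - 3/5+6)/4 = 79/40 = 1.98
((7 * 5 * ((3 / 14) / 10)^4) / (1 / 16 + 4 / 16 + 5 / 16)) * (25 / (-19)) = -81 / 5213600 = -0.00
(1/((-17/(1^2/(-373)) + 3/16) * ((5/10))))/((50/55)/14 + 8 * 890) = 0.00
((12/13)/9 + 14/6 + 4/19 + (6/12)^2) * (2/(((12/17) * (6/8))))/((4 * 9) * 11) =0.03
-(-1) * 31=31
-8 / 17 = -0.47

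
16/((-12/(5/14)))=-10/21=-0.48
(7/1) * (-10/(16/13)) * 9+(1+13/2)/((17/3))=-69435/136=-510.55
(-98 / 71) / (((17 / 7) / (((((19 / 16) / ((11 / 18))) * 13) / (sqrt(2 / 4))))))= -762489 * sqrt(2) / 53108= -20.30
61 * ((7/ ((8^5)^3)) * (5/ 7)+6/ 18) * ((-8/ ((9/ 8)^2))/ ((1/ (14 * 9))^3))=-2208487851644837343/ 8589934592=-257101824.00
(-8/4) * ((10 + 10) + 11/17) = -702/17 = -41.29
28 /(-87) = -0.32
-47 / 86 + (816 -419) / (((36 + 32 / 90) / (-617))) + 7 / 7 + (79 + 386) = -441232593 / 70348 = -6272.14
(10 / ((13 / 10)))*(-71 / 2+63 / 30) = -3340 / 13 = -256.92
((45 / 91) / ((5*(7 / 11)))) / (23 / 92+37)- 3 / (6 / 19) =-1802555 / 189826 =-9.50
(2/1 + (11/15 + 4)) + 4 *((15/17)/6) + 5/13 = 25546/3315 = 7.71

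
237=237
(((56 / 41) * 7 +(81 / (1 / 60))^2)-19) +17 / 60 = 23619590.84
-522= -522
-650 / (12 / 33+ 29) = -7150 / 323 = -22.14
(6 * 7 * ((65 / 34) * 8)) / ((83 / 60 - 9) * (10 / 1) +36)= -65520 / 4097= -15.99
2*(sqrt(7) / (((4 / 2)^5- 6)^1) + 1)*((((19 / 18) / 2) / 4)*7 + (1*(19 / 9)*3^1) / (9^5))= 2618143*sqrt(7) / 36846576 + 2618143 / 1417176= 2.04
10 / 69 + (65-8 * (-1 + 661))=-359825 / 69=-5214.86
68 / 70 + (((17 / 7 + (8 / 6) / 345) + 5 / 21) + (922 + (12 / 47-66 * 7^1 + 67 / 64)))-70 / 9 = 3321002851 / 7264320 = 457.17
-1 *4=-4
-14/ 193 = -0.07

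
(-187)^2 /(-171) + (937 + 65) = 136373 /171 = 797.50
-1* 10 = -10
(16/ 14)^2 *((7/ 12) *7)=16/ 3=5.33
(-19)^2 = 361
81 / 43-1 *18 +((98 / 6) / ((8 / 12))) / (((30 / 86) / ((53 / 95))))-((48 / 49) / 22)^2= 821175045563 / 35603348550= 23.06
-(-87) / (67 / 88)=7656 / 67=114.27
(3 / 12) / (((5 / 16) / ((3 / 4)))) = 3 / 5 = 0.60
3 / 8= 0.38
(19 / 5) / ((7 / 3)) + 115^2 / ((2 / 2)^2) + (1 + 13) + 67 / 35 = 13242.54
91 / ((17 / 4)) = 364 / 17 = 21.41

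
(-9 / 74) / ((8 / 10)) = -45 / 296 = -0.15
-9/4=-2.25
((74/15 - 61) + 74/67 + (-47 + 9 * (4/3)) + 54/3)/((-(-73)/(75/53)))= -361610/259223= -1.39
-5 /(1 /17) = -85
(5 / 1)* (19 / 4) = 95 / 4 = 23.75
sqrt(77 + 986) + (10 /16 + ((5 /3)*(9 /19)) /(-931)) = 88325 /141512 + sqrt(1063) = 33.23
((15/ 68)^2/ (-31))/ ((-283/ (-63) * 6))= -4725/ 81132704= -0.00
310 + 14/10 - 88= 1117/5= 223.40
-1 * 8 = -8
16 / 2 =8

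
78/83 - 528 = -43746/83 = -527.06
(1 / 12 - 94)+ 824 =8761 / 12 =730.08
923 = 923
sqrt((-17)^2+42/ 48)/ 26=0.65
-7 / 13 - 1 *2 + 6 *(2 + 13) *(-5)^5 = -3656283 / 13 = -281252.54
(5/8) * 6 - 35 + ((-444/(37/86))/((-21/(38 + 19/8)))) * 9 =499129/28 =17826.04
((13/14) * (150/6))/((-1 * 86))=-325/1204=-0.27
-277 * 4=-1108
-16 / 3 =-5.33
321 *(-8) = -2568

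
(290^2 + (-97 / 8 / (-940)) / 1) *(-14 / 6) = -1475674893 / 7520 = -196233.36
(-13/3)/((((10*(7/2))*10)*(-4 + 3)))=13/1050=0.01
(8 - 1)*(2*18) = 252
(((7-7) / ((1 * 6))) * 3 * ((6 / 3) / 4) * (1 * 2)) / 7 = 0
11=11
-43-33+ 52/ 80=-1507/ 20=-75.35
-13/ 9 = -1.44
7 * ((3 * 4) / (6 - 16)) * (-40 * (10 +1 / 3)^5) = 3206464912 / 81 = 39585986.57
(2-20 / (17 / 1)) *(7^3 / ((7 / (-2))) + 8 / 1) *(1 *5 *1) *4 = -25200 / 17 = -1482.35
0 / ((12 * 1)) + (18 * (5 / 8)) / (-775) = -9 / 620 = -0.01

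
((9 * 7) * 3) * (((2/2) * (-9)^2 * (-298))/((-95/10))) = 9124164/19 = 480219.16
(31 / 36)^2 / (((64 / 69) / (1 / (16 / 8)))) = 22103 / 55296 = 0.40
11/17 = 0.65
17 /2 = 8.50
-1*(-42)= 42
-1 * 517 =-517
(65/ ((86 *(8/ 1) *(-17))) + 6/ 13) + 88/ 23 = 14974837/ 3497104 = 4.28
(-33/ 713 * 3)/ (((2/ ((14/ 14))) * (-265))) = 99/ 377890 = 0.00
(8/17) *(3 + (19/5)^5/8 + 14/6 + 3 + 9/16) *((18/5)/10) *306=437156163/78125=5595.60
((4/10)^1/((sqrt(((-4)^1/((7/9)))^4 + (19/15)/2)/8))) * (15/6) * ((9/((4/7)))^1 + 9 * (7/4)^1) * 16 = 197568 * sqrt(1513022970)/50434099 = 152.38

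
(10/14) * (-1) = -5/7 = -0.71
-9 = -9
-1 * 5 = -5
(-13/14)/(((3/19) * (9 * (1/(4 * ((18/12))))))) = -247/63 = -3.92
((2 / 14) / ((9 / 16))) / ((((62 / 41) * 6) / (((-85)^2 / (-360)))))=-59245 / 105462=-0.56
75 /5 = 15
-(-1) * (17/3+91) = 290/3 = 96.67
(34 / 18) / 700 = 17 / 6300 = 0.00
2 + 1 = 3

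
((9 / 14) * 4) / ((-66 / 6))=-18 / 77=-0.23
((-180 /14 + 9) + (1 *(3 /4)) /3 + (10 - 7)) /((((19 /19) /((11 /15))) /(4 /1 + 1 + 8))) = -5.79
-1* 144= -144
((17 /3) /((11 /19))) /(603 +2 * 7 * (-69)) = -323 /11979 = -0.03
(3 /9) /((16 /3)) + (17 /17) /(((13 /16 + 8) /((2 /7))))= 1499 /15792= 0.09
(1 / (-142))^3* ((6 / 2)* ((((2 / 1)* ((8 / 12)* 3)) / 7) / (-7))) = 3 / 35075278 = 0.00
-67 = -67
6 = 6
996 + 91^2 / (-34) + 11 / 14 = 89634 / 119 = 753.23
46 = 46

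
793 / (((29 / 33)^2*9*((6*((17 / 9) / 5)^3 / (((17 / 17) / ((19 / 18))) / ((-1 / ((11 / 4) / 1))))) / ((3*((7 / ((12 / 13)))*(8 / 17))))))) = -26257382526375 / 2669164118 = -9837.31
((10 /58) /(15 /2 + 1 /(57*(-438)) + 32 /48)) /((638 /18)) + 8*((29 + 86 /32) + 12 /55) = 1203592258479 /4715419720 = 255.25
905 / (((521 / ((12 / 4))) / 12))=32580 / 521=62.53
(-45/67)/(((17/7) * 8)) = -315/9112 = -0.03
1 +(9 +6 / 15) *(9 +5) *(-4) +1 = -2622 / 5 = -524.40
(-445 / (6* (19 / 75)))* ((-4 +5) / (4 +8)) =-11125 / 456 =-24.40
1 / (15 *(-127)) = -1 / 1905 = -0.00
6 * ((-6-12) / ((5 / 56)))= -6048 / 5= -1209.60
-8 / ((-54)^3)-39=-767636 / 19683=-39.00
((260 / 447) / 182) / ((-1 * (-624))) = 5 / 976248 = 0.00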